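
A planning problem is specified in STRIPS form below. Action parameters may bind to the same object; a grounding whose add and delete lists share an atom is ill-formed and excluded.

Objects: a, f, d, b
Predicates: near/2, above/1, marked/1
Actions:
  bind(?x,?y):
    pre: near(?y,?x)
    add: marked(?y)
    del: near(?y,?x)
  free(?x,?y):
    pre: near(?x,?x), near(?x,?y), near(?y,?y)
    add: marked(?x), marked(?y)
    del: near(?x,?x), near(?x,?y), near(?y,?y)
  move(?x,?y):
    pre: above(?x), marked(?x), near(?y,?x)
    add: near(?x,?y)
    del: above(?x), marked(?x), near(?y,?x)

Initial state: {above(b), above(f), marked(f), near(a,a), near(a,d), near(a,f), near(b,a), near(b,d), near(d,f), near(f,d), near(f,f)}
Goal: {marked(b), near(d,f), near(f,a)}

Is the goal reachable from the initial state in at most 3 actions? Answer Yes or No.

1. bind(a,b)  →  {above(b), above(f), marked(b), marked(f), near(a,a), near(a,d), near(a,f), near(b,d), near(d,f), near(f,d), near(f,f)}
2. move(f,a)  →  {above(b), marked(b), near(a,a), near(a,d), near(b,d), near(d,f), near(f,a), near(f,d), near(f,f)}
optimal plan length = 2; 2 ≤ 3

Yes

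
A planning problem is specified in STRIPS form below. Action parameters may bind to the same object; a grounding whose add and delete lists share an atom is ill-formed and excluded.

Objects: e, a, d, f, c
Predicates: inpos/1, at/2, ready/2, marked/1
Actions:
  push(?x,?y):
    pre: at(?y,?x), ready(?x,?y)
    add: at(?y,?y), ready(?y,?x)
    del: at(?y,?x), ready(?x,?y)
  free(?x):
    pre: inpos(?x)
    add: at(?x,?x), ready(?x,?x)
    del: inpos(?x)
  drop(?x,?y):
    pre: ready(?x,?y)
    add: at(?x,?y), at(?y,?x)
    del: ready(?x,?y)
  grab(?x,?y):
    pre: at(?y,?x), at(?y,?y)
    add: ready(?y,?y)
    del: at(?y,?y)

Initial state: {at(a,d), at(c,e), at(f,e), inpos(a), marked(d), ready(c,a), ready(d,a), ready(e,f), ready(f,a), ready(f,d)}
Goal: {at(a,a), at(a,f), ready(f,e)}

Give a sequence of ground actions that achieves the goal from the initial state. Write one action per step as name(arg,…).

1. push(e,f)  →  {at(a,d), at(c,e), at(f,f), inpos(a), marked(d), ready(c,a), ready(d,a), ready(f,a), ready(f,d), ready(f,e)}
2. push(d,a)  →  {at(a,a), at(c,e), at(f,f), inpos(a), marked(d), ready(a,d), ready(c,a), ready(f,a), ready(f,d), ready(f,e)}
3. drop(f,a)  →  {at(a,a), at(a,f), at(c,e), at(f,a), at(f,f), inpos(a), marked(d), ready(a,d), ready(c,a), ready(f,d), ready(f,e)}

push(e,f); push(d,a); drop(f,a)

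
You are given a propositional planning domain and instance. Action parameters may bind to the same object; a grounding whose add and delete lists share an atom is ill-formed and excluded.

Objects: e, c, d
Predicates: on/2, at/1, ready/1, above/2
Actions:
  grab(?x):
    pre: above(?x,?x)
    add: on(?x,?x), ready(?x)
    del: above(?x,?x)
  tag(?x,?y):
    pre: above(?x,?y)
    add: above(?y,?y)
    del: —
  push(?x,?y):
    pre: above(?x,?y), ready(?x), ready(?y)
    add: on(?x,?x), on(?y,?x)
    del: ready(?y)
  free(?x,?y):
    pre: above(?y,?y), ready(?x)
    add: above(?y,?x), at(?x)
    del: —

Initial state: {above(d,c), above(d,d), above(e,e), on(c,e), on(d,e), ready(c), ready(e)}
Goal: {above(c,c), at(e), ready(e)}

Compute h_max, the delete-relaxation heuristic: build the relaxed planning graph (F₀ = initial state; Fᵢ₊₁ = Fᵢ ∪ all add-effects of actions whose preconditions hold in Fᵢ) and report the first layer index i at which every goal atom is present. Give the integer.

F0 = init (7 atoms)
F1 = F0 ∪ {above(c,c), above(d,e), above(e,c), at(c), at(e), on(d,d), on(e,e), ready(d)}  (15 atoms)
goal ⊆ F1  ⇒  h_max = 1

1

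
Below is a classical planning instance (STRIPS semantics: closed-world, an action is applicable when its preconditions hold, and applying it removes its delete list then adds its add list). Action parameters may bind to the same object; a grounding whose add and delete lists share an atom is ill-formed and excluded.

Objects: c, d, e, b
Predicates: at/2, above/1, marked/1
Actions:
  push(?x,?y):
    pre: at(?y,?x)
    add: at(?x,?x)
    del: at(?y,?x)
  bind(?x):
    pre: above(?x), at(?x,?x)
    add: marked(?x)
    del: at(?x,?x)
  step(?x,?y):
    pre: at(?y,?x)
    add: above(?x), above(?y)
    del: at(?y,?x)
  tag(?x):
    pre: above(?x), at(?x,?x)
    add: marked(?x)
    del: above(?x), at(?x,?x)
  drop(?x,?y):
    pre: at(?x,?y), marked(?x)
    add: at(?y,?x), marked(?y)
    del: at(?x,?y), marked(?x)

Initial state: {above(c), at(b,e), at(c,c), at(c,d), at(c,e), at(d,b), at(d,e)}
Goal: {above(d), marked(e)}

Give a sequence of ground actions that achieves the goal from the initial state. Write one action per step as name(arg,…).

push(e,c); step(e,d); bind(e)

1. push(e,c)  →  {above(c), at(b,e), at(c,c), at(c,d), at(d,b), at(d,e), at(e,e)}
2. step(e,d)  →  {above(c), above(d), above(e), at(b,e), at(c,c), at(c,d), at(d,b), at(e,e)}
3. bind(e)  →  {above(c), above(d), above(e), at(b,e), at(c,c), at(c,d), at(d,b), marked(e)}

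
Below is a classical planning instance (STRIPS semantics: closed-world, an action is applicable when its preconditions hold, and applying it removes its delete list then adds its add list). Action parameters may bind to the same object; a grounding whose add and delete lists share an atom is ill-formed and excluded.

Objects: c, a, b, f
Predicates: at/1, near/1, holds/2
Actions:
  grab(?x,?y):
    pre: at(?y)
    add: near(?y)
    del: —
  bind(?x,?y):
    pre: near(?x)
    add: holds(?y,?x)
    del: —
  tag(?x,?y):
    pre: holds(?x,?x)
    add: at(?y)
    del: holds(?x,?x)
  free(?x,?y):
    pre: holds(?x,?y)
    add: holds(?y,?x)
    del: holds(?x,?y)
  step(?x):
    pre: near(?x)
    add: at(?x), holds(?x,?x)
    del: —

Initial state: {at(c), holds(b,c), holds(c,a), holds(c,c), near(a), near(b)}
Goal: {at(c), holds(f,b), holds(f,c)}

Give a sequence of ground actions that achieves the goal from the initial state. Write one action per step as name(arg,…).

1. grab(c,c)  →  {at(c), holds(b,c), holds(c,a), holds(c,c), near(a), near(b), near(c)}
2. bind(c,f)  →  {at(c), holds(b,c), holds(c,a), holds(c,c), holds(f,c), near(a), near(b), near(c)}
3. bind(b,f)  →  {at(c), holds(b,c), holds(c,a), holds(c,c), holds(f,b), holds(f,c), near(a), near(b), near(c)}

grab(c,c); bind(c,f); bind(b,f)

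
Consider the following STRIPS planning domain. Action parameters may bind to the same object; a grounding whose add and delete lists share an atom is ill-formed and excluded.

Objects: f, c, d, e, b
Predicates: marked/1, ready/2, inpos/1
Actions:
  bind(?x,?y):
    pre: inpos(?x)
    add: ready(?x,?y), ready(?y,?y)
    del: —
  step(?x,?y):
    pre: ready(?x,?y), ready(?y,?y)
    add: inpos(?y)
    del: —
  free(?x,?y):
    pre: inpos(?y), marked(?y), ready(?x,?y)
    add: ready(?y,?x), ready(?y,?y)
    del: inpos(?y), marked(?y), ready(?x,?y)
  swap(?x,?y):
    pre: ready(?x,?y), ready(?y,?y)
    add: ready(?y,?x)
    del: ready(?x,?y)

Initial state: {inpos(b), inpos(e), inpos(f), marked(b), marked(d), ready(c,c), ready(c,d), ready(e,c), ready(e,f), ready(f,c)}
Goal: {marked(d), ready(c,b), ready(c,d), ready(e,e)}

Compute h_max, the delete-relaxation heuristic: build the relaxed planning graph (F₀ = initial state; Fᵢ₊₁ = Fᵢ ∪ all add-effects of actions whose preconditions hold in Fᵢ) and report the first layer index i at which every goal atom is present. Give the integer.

2

F0 = init (10 atoms)
F1 = F0 ∪ {inpos(c), ready(b,b), ready(b,c), ready(b,d), ready(b,e), ready(b,f), ready(c,e), ready(c,f), ready(d,d), ready(e,b), ready(e,d), ready(e,e), ready(f,b), ready(f,d), ready(f,e), ready(f,f)}  (26 atoms)
F2 = F1 ∪ {inpos(d), ready(c,b), ready(d,b), ready(d,c), ready(d,e), ready(d,f)}  (32 atoms)
goal ⊆ F2  ⇒  h_max = 2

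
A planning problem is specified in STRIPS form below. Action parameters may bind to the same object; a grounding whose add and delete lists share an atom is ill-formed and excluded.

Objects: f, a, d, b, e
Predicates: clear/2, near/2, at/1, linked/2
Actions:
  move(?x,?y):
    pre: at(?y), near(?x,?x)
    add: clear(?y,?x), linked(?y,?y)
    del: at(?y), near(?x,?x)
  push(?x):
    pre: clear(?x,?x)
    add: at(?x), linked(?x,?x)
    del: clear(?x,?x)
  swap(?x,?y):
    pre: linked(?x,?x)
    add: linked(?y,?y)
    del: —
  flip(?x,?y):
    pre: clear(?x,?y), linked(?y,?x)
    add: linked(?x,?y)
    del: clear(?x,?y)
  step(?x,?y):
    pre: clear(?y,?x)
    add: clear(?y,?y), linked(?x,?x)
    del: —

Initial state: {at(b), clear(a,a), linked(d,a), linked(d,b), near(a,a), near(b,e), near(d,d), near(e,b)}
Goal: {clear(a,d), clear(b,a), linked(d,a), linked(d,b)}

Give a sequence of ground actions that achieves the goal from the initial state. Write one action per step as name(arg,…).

1. move(a,b)  →  {clear(a,a), clear(b,a), linked(b,b), linked(d,a), linked(d,b), near(b,e), near(d,d), near(e,b)}
2. push(a)  →  {at(a), clear(b,a), linked(a,a), linked(b,b), linked(d,a), linked(d,b), near(b,e), near(d,d), near(e,b)}
3. move(d,a)  →  {clear(a,d), clear(b,a), linked(a,a), linked(b,b), linked(d,a), linked(d,b), near(b,e), near(e,b)}

move(a,b); push(a); move(d,a)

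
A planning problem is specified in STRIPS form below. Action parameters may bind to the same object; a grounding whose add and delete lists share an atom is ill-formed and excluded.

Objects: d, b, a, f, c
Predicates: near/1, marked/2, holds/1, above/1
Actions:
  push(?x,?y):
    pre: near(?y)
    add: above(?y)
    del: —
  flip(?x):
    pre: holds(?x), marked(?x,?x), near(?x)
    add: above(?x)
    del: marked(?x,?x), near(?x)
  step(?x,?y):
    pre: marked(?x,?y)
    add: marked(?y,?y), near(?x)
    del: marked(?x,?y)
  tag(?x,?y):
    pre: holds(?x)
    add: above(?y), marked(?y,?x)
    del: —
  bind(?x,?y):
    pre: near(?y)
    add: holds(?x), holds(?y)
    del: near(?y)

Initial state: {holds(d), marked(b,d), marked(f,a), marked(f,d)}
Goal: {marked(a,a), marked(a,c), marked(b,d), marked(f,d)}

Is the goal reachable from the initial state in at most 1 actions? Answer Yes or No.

1. step(f,a)  →  {holds(d), marked(a,a), marked(b,d), marked(f,d), near(f)}
2. bind(c,f)  →  {holds(c), holds(d), holds(f), marked(a,a), marked(b,d), marked(f,d)}
3. tag(c,a)  →  {above(a), holds(c), holds(d), holds(f), marked(a,a), marked(a,c), marked(b,d), marked(f,d)}
optimal plan length = 3; 3 > 1

No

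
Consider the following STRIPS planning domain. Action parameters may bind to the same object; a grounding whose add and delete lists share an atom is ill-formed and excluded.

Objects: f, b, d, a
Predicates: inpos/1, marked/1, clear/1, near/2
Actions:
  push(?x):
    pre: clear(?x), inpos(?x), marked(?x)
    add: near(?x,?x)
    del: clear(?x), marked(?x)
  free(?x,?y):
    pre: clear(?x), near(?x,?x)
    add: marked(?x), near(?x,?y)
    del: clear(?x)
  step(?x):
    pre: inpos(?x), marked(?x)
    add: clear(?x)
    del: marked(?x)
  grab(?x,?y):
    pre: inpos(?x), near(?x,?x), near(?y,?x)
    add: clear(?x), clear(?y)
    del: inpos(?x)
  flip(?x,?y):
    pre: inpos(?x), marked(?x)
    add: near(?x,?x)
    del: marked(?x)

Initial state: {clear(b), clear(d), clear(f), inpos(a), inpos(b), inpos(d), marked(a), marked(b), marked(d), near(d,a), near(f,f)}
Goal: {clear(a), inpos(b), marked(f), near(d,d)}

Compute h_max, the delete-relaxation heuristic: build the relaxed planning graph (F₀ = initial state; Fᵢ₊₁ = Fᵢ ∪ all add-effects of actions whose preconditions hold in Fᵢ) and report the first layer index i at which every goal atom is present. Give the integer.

F0 = init (11 atoms)
F1 = F0 ∪ {clear(a), marked(f), near(a,a), near(b,b), near(d,d), near(f,a), near(f,b), near(f,d)}  (19 atoms)
goal ⊆ F1  ⇒  h_max = 1

1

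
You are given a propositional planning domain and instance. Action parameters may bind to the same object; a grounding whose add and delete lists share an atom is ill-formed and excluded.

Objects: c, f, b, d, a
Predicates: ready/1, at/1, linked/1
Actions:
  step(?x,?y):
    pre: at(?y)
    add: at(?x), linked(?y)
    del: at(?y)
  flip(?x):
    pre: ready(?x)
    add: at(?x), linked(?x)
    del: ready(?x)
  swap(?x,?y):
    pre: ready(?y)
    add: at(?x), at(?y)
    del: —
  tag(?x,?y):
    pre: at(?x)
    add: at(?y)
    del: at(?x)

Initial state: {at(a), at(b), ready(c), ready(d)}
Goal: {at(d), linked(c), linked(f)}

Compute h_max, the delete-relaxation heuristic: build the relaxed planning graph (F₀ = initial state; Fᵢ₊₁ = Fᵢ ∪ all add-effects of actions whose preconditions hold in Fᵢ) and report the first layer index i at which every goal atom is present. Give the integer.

F0 = init (4 atoms)
F1 = F0 ∪ {at(c), at(d), at(f), linked(a), linked(b), linked(c), linked(d)}  (11 atoms)
F2 = F1 ∪ {linked(f)}  (12 atoms)
goal ⊆ F2  ⇒  h_max = 2

2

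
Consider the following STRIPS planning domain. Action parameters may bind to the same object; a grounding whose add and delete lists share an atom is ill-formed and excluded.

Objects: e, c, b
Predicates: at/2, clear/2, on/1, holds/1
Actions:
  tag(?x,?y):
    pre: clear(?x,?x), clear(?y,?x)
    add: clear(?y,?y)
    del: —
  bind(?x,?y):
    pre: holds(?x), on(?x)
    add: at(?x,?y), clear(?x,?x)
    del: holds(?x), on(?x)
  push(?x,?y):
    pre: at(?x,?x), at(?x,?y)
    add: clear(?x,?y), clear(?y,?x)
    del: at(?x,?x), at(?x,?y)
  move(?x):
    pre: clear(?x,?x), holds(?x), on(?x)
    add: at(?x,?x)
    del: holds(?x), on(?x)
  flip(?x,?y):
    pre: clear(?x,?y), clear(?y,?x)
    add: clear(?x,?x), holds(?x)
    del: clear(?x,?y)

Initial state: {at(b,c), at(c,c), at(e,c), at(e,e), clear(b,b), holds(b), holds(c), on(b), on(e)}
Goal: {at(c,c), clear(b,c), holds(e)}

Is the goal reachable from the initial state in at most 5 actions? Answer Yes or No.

1. bind(b,b)  →  {at(b,b), at(b,c), at(c,c), at(e,c), at(e,e), clear(b,b), holds(c), on(e)}
2. push(e,c)  →  {at(b,b), at(b,c), at(c,c), clear(b,b), clear(c,e), clear(e,c), holds(c), on(e)}
3. push(b,c)  →  {at(c,c), clear(b,b), clear(b,c), clear(c,b), clear(c,e), clear(e,c), holds(c), on(e)}
4. flip(e,c)  →  {at(c,c), clear(b,b), clear(b,c), clear(c,b), clear(c,e), clear(e,e), holds(c), holds(e), on(e)}
optimal plan length = 4; 4 ≤ 5

Yes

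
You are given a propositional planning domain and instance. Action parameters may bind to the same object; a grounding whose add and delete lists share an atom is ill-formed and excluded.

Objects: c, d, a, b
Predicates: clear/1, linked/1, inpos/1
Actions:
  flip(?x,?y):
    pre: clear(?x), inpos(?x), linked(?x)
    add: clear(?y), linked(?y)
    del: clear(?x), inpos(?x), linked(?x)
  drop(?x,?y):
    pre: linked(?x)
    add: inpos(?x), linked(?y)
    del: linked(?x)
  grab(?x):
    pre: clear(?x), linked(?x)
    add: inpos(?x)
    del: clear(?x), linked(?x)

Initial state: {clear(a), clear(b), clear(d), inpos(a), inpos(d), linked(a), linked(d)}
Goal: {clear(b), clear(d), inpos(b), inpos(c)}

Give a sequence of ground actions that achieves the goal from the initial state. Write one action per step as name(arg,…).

flip(a,c); drop(c,b); drop(b,c)

1. flip(a,c)  →  {clear(b), clear(c), clear(d), inpos(d), linked(c), linked(d)}
2. drop(c,b)  →  {clear(b), clear(c), clear(d), inpos(c), inpos(d), linked(b), linked(d)}
3. drop(b,c)  →  {clear(b), clear(c), clear(d), inpos(b), inpos(c), inpos(d), linked(c), linked(d)}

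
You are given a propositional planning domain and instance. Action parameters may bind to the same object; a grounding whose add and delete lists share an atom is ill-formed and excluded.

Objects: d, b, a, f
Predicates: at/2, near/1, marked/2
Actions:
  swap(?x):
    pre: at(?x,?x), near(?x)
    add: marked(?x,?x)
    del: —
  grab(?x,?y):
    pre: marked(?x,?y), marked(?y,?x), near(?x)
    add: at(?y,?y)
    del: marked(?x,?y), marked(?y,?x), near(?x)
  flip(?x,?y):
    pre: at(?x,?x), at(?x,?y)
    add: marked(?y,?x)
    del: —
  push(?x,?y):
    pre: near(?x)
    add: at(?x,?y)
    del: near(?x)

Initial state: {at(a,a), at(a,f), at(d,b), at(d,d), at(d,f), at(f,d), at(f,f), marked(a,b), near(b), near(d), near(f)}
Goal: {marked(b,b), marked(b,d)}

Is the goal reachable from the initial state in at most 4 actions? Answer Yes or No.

1. flip(d,b)  →  {at(a,a), at(a,f), at(d,b), at(d,d), at(d,f), at(f,d), at(f,f), marked(a,b), marked(b,d), near(b), near(d), near(f)}
2. push(b,b)  →  {at(a,a), at(a,f), at(b,b), at(d,b), at(d,d), at(d,f), at(f,d), at(f,f), marked(a,b), marked(b,d), near(d), near(f)}
3. flip(b,b)  →  {at(a,a), at(a,f), at(b,b), at(d,b), at(d,d), at(d,f), at(f,d), at(f,f), marked(a,b), marked(b,b), marked(b,d), near(d), near(f)}
optimal plan length = 3; 3 ≤ 4

Yes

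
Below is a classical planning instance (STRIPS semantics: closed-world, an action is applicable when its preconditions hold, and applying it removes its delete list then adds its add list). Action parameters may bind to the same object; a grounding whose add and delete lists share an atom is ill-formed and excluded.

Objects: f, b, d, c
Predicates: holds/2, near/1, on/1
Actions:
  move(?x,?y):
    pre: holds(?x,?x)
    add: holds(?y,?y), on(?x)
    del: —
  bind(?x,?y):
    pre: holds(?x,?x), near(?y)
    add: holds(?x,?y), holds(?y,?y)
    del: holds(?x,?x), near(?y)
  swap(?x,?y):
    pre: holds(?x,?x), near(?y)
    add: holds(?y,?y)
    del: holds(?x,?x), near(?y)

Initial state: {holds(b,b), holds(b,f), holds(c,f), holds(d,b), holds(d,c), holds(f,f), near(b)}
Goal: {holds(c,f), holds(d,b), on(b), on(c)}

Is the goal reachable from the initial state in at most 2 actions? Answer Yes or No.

Yes

1. move(b,c)  →  {holds(b,b), holds(b,f), holds(c,c), holds(c,f), holds(d,b), holds(d,c), holds(f,f), near(b), on(b)}
2. move(c,f)  →  {holds(b,b), holds(b,f), holds(c,c), holds(c,f), holds(d,b), holds(d,c), holds(f,f), near(b), on(b), on(c)}
optimal plan length = 2; 2 ≤ 2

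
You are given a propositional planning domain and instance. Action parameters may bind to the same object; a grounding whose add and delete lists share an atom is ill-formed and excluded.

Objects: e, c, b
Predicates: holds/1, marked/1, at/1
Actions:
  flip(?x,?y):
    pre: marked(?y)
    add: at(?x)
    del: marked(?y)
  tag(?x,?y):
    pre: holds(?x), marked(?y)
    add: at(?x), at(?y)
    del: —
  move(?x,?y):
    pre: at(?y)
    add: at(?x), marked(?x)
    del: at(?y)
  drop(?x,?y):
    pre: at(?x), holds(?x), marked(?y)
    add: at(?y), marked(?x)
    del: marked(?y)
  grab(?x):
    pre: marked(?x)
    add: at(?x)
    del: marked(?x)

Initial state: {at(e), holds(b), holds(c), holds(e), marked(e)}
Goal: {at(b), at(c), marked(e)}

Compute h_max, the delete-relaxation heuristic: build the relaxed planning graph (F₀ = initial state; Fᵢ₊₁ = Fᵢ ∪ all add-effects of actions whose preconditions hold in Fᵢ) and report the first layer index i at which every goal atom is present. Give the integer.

F0 = init (5 atoms)
F1 = F0 ∪ {at(b), at(c), marked(b), marked(c)}  (9 atoms)
goal ⊆ F1  ⇒  h_max = 1

1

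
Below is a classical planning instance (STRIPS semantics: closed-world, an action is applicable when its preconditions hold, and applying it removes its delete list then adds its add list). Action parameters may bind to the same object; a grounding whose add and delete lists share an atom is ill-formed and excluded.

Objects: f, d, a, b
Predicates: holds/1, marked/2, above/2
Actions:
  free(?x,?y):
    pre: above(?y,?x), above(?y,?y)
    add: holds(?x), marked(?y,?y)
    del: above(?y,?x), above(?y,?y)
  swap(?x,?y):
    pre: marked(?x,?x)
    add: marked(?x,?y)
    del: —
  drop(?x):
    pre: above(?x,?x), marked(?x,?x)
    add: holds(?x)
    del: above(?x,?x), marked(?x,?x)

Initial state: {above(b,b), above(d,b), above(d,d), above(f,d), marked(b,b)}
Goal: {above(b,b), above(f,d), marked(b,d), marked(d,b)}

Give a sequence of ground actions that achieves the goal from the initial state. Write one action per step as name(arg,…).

1. free(d,d)  →  {above(b,b), above(d,b), above(f,d), holds(d), marked(b,b), marked(d,d)}
2. swap(d,b)  →  {above(b,b), above(d,b), above(f,d), holds(d), marked(b,b), marked(d,b), marked(d,d)}
3. swap(b,d)  →  {above(b,b), above(d,b), above(f,d), holds(d), marked(b,b), marked(b,d), marked(d,b), marked(d,d)}

free(d,d); swap(d,b); swap(b,d)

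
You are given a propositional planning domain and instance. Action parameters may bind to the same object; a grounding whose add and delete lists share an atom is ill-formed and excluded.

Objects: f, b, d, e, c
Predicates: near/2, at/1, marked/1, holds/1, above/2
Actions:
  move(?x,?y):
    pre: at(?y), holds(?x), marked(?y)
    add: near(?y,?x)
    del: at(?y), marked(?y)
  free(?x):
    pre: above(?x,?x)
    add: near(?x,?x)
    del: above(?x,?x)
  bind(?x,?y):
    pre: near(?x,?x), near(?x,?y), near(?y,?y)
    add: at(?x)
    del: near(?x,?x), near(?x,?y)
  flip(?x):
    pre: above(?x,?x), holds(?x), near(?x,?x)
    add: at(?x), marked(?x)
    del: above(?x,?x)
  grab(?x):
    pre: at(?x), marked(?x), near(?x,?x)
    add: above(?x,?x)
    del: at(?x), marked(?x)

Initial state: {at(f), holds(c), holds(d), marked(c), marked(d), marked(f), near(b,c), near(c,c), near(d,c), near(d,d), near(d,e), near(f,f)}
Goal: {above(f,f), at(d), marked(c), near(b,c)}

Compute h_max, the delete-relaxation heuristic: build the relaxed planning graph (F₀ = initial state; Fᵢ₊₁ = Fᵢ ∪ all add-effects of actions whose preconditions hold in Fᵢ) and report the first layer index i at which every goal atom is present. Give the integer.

1

F0 = init (12 atoms)
F1 = F0 ∪ {above(f,f), at(c), at(d), near(f,c), near(f,d)}  (17 atoms)
goal ⊆ F1  ⇒  h_max = 1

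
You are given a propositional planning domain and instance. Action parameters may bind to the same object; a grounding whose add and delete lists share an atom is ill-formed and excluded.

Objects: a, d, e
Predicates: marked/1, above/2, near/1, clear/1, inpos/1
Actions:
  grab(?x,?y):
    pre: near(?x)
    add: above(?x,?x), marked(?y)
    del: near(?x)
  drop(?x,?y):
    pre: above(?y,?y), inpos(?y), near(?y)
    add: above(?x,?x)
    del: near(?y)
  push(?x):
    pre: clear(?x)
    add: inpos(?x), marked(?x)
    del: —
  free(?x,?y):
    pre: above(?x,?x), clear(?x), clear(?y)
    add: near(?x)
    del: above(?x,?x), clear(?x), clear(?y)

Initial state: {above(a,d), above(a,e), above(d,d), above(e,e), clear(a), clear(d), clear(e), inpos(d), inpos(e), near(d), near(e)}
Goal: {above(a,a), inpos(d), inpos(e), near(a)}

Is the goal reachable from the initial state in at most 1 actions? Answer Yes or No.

No

1. drop(a,d)  →  {above(a,a), above(a,d), above(a,e), above(d,d), above(e,e), clear(a), clear(d), clear(e), inpos(d), inpos(e), near(e)}
2. free(a,a)  →  {above(a,d), above(a,e), above(d,d), above(e,e), clear(d), clear(e), inpos(d), inpos(e), near(a), near(e)}
3. drop(a,e)  →  {above(a,a), above(a,d), above(a,e), above(d,d), above(e,e), clear(d), clear(e), inpos(d), inpos(e), near(a)}
optimal plan length = 3; 3 > 1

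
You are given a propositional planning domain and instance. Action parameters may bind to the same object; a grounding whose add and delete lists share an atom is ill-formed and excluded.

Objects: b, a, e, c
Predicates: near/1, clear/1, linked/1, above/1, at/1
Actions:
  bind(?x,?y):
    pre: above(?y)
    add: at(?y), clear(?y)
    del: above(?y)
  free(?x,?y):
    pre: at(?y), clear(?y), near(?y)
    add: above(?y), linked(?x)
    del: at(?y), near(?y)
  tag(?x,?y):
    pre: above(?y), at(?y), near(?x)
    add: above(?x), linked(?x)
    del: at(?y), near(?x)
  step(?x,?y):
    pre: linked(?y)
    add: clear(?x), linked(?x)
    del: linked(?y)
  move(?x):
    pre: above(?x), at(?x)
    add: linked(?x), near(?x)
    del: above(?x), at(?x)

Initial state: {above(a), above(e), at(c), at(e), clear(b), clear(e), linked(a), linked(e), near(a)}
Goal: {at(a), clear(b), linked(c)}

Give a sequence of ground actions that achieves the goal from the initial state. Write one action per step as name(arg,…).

bind(b,a); step(c,a)

1. bind(b,a)  →  {above(e), at(a), at(c), at(e), clear(a), clear(b), clear(e), linked(a), linked(e), near(a)}
2. step(c,a)  →  {above(e), at(a), at(c), at(e), clear(a), clear(b), clear(c), clear(e), linked(c), linked(e), near(a)}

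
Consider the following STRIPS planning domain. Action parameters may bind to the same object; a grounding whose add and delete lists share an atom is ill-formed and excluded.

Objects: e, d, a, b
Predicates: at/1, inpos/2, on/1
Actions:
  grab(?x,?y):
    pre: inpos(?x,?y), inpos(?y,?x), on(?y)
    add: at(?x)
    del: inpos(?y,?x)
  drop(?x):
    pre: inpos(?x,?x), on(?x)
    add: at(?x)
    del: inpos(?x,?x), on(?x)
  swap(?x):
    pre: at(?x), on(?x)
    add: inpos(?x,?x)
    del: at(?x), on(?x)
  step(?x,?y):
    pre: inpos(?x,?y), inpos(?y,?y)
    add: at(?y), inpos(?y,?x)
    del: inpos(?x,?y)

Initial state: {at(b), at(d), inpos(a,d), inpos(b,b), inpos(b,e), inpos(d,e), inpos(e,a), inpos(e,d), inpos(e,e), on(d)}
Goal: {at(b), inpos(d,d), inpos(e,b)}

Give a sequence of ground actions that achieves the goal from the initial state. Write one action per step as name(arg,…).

1. swap(d)  →  {at(b), inpos(a,d), inpos(b,b), inpos(b,e), inpos(d,d), inpos(d,e), inpos(e,a), inpos(e,d), inpos(e,e)}
2. step(b,e)  →  {at(b), at(e), inpos(a,d), inpos(b,b), inpos(d,d), inpos(d,e), inpos(e,a), inpos(e,b), inpos(e,d), inpos(e,e)}

swap(d); step(b,e)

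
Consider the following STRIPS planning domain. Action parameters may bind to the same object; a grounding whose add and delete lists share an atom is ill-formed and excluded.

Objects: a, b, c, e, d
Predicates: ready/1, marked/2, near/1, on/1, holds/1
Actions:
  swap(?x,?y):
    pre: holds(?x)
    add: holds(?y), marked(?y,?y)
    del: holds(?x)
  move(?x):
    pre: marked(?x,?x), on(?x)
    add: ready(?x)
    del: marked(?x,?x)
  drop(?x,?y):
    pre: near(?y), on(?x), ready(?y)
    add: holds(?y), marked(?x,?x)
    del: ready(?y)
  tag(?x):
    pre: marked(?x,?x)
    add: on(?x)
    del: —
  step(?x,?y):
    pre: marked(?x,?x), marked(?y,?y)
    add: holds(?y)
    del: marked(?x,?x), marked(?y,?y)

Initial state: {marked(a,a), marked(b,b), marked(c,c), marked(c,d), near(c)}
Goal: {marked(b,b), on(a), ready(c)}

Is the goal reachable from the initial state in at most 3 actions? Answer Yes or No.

Yes

1. tag(a)  →  {marked(a,a), marked(b,b), marked(c,c), marked(c,d), near(c), on(a)}
2. tag(c)  →  {marked(a,a), marked(b,b), marked(c,c), marked(c,d), near(c), on(a), on(c)}
3. move(c)  →  {marked(a,a), marked(b,b), marked(c,d), near(c), on(a), on(c), ready(c)}
optimal plan length = 3; 3 ≤ 3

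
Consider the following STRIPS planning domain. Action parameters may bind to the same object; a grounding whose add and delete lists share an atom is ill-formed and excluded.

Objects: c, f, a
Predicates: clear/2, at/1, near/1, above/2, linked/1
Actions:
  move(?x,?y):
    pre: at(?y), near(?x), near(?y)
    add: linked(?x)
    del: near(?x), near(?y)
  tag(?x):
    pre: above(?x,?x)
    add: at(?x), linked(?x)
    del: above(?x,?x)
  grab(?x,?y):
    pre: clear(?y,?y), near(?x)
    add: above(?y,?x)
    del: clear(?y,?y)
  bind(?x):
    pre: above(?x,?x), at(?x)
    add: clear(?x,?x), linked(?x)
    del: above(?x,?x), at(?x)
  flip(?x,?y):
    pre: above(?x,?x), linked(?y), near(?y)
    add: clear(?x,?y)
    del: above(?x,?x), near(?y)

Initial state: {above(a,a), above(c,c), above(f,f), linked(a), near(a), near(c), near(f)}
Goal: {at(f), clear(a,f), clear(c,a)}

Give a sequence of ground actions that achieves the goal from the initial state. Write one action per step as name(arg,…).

1. tag(f)  →  {above(a,a), above(c,c), at(f), linked(a), linked(f), near(a), near(c), near(f)}
2. flip(c,a)  →  {above(a,a), at(f), clear(c,a), linked(a), linked(f), near(c), near(f)}
3. flip(a,f)  →  {at(f), clear(a,f), clear(c,a), linked(a), linked(f), near(c)}

tag(f); flip(c,a); flip(a,f)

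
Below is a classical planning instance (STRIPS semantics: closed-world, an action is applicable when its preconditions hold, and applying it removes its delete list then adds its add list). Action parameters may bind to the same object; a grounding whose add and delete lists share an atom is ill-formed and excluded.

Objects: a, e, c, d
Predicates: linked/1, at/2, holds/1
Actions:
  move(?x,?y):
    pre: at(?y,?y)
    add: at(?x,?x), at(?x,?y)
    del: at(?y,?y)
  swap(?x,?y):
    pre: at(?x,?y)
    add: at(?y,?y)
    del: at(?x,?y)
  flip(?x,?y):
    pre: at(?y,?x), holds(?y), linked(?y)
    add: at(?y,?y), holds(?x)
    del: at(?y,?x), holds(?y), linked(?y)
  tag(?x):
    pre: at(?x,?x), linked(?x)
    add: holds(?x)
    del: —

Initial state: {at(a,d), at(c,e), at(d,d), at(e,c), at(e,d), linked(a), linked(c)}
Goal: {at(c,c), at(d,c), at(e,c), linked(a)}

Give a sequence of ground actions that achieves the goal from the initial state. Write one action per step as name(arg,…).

1. move(c,d)  →  {at(a,d), at(c,c), at(c,d), at(c,e), at(e,c), at(e,d), linked(a), linked(c)}
2. move(d,c)  →  {at(a,d), at(c,d), at(c,e), at(d,c), at(d,d), at(e,c), at(e,d), linked(a), linked(c)}
3. move(c,d)  →  {at(a,d), at(c,c), at(c,d), at(c,e), at(d,c), at(e,c), at(e,d), linked(a), linked(c)}

move(c,d); move(d,c); move(c,d)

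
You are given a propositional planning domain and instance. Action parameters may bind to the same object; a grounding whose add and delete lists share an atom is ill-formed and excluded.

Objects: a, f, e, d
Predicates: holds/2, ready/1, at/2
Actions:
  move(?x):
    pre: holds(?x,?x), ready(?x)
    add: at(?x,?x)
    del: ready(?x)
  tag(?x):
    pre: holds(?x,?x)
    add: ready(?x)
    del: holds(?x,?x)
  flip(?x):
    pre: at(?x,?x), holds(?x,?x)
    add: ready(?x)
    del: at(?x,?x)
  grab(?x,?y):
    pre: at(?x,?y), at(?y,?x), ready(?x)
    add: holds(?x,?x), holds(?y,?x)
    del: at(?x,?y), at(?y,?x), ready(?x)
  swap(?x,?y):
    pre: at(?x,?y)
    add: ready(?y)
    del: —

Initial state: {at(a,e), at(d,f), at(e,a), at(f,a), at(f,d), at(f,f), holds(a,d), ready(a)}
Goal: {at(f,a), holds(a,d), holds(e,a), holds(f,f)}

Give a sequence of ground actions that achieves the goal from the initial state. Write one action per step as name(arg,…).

grab(a,e); swap(f,f); grab(f,f)

1. grab(a,e)  →  {at(d,f), at(f,a), at(f,d), at(f,f), holds(a,a), holds(a,d), holds(e,a)}
2. swap(f,f)  →  {at(d,f), at(f,a), at(f,d), at(f,f), holds(a,a), holds(a,d), holds(e,a), ready(f)}
3. grab(f,f)  →  {at(d,f), at(f,a), at(f,d), holds(a,a), holds(a,d), holds(e,a), holds(f,f)}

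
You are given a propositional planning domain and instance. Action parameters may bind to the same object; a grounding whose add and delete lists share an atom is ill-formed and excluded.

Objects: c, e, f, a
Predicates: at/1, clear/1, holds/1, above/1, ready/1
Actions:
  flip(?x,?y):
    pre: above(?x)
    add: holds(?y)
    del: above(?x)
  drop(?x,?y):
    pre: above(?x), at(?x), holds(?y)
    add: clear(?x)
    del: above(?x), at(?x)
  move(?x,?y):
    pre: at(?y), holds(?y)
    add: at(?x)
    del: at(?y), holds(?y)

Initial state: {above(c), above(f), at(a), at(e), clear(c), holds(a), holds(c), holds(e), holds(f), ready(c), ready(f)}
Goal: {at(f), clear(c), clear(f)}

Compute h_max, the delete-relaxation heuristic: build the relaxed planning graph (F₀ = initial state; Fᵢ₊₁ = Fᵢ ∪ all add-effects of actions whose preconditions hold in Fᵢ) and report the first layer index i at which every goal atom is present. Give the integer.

2

F0 = init (11 atoms)
F1 = F0 ∪ {at(c), at(f)}  (13 atoms)
F2 = F1 ∪ {clear(f)}  (14 atoms)
goal ⊆ F2  ⇒  h_max = 2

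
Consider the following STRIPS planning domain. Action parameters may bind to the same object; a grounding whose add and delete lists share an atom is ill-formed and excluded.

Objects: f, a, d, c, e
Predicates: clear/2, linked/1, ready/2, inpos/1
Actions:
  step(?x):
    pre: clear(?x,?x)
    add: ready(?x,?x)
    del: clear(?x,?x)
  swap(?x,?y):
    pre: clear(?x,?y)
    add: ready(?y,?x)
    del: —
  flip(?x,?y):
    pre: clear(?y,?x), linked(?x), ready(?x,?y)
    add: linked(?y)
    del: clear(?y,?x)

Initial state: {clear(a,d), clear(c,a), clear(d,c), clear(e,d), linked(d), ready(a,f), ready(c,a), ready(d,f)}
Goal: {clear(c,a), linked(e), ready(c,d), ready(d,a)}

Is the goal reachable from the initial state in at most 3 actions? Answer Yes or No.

1. swap(a,d)  →  {clear(a,d), clear(c,a), clear(d,c), clear(e,d), linked(d), ready(a,f), ready(c,a), ready(d,a), ready(d,f)}
2. swap(d,c)  →  {clear(a,d), clear(c,a), clear(d,c), clear(e,d), linked(d), ready(a,f), ready(c,a), ready(c,d), ready(d,a), ready(d,f)}
3. swap(e,d)  →  {clear(a,d), clear(c,a), clear(d,c), clear(e,d), linked(d), ready(a,f), ready(c,a), ready(c,d), ready(d,a), ready(d,e), ready(d,f)}
4. flip(d,e)  →  {clear(a,d), clear(c,a), clear(d,c), linked(d), linked(e), ready(a,f), ready(c,a), ready(c,d), ready(d,a), ready(d,e), ready(d,f)}
optimal plan length = 4; 4 > 3

No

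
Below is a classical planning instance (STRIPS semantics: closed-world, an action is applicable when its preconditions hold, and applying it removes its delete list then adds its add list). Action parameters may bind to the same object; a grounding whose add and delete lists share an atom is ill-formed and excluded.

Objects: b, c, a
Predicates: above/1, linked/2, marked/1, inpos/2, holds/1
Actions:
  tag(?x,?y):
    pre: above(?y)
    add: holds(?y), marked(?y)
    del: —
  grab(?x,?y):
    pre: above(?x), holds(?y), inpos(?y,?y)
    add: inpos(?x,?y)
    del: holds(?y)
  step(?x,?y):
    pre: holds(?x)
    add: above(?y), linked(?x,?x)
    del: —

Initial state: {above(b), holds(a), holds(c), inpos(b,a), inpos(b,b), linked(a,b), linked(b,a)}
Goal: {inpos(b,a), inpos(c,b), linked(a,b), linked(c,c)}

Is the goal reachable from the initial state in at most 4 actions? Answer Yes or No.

1. tag(b,b)  →  {above(b), holds(a), holds(b), holds(c), inpos(b,a), inpos(b,b), linked(a,b), linked(b,a), marked(b)}
2. step(c,c)  →  {above(b), above(c), holds(a), holds(b), holds(c), inpos(b,a), inpos(b,b), linked(a,b), linked(b,a), linked(c,c), marked(b)}
3. grab(c,b)  →  {above(b), above(c), holds(a), holds(c), inpos(b,a), inpos(b,b), inpos(c,b), linked(a,b), linked(b,a), linked(c,c), marked(b)}
optimal plan length = 3; 3 ≤ 4

Yes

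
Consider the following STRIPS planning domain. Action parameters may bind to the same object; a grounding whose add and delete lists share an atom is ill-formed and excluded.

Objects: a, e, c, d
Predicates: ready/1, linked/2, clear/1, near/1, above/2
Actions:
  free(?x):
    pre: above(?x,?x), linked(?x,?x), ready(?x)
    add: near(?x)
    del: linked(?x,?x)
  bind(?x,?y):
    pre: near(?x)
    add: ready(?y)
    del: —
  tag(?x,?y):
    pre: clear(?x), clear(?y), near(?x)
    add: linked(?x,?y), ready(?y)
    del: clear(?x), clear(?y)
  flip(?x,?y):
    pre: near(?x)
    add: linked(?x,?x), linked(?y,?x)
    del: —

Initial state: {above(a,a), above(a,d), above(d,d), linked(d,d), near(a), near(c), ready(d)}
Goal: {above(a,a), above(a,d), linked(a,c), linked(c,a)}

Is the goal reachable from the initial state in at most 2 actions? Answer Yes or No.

1. flip(a,c)  →  {above(a,a), above(a,d), above(d,d), linked(a,a), linked(c,a), linked(d,d), near(a), near(c), ready(d)}
2. flip(c,a)  →  {above(a,a), above(a,d), above(d,d), linked(a,a), linked(a,c), linked(c,a), linked(c,c), linked(d,d), near(a), near(c), ready(d)}
optimal plan length = 2; 2 ≤ 2

Yes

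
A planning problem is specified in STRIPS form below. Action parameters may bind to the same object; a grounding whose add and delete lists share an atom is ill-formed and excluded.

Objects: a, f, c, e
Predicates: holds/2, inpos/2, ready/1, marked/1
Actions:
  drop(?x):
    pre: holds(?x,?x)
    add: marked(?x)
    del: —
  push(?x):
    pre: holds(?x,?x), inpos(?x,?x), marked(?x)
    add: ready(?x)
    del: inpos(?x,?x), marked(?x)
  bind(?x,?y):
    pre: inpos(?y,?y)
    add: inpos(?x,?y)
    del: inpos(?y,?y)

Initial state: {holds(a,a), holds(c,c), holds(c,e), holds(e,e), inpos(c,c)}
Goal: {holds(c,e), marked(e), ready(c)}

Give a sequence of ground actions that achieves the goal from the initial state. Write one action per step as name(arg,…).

drop(c); drop(e); push(c)

1. drop(c)  →  {holds(a,a), holds(c,c), holds(c,e), holds(e,e), inpos(c,c), marked(c)}
2. drop(e)  →  {holds(a,a), holds(c,c), holds(c,e), holds(e,e), inpos(c,c), marked(c), marked(e)}
3. push(c)  →  {holds(a,a), holds(c,c), holds(c,e), holds(e,e), marked(e), ready(c)}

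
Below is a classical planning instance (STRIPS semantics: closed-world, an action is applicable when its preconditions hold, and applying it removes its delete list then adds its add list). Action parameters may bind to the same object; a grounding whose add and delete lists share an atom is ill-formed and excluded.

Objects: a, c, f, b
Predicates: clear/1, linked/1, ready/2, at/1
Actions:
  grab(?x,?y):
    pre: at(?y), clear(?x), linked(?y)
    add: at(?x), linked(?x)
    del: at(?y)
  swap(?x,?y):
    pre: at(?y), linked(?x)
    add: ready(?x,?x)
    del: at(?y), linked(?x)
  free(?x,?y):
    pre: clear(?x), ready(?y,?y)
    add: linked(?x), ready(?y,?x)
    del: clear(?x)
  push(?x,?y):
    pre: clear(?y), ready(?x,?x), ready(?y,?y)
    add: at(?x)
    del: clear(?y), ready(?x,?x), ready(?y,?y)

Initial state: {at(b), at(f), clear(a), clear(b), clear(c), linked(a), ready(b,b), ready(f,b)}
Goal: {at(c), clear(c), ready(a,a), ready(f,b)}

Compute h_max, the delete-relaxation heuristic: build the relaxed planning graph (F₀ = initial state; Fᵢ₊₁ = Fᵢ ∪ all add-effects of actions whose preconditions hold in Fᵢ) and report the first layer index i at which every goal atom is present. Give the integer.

F0 = init (8 atoms)
F1 = F0 ∪ {linked(b), linked(c), ready(a,a), ready(b,a), ready(b,c)}  (13 atoms)
F2 = F1 ∪ {at(a), at(c), ready(a,b), ready(a,c), ready(c,c)}  (18 atoms)
goal ⊆ F2  ⇒  h_max = 2

2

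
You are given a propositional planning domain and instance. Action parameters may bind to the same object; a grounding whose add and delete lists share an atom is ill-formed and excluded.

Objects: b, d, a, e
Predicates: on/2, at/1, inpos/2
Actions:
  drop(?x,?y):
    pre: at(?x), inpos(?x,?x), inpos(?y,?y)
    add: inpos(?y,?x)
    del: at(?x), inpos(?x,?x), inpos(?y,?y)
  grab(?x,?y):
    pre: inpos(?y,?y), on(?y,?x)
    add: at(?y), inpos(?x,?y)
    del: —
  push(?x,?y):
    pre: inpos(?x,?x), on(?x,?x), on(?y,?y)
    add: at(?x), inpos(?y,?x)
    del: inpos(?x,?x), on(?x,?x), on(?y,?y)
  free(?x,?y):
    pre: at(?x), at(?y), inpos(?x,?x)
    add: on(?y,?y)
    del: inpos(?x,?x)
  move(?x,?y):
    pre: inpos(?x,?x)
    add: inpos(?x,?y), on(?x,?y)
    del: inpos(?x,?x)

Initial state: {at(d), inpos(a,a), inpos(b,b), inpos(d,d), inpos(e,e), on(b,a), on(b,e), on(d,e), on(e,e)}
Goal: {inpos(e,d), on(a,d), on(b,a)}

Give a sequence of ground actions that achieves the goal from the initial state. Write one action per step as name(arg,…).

drop(d,e); move(a,d)

1. drop(d,e)  →  {inpos(a,a), inpos(b,b), inpos(e,d), on(b,a), on(b,e), on(d,e), on(e,e)}
2. move(a,d)  →  {inpos(a,d), inpos(b,b), inpos(e,d), on(a,d), on(b,a), on(b,e), on(d,e), on(e,e)}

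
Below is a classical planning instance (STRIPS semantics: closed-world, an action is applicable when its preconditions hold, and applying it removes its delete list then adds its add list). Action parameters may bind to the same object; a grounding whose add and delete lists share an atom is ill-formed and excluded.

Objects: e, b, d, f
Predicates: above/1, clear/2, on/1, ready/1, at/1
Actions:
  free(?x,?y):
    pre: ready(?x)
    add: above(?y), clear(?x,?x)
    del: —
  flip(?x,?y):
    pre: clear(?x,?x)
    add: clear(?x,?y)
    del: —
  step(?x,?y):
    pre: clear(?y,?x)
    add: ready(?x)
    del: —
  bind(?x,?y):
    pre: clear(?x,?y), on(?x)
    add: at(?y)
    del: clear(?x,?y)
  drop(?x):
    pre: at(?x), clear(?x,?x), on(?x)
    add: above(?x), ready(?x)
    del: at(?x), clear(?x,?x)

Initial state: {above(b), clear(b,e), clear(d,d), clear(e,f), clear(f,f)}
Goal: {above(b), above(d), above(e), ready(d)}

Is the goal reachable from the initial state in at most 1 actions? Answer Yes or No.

1. step(d,d)  →  {above(b), clear(b,e), clear(d,d), clear(e,f), clear(f,f), ready(d)}
2. free(d,e)  →  {above(b), above(e), clear(b,e), clear(d,d), clear(e,f), clear(f,f), ready(d)}
3. free(d,d)  →  {above(b), above(d), above(e), clear(b,e), clear(d,d), clear(e,f), clear(f,f), ready(d)}
optimal plan length = 3; 3 > 1

No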